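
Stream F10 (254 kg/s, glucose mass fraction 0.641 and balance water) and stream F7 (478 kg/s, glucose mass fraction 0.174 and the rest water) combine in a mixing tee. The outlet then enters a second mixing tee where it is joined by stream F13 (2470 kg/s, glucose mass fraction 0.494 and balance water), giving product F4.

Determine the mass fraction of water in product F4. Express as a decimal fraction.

0.542

Overall, product flow = 3202 kg/s.
water in = 254×0.359 + 478×0.826 + 2470×0.506 = 1735.8 kg/s.
water fraction in F4 = 0.542.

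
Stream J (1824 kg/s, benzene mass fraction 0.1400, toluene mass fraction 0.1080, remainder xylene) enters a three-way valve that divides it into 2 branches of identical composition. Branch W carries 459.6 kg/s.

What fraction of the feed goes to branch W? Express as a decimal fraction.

0.252

Fraction to W = 459.6/1824 = 0.2520.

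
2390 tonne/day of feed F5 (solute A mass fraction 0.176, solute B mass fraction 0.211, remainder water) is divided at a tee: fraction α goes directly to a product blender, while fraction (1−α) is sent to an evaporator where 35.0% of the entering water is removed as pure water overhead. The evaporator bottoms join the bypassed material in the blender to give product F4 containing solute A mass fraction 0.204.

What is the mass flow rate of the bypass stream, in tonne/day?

All 2390×0.176 = 420.64 tonne/day of solute A reaches F4, so F4 = 420.64/0.204 = 2062 tonne/day and vapour = 328.04 tonne/day.
The evaporator receives (1−α)·2390 of feed at 0.613 water and removes 0.350 of that water:
0.350×0.613×(1−α)×2390 = 328.04
(1−α) = 328.04/512.77 = 0.6397;  α = 0.3603.
Bypass flow = 0.3603×2390 = 861.04 tonne/day.

861 tonne/day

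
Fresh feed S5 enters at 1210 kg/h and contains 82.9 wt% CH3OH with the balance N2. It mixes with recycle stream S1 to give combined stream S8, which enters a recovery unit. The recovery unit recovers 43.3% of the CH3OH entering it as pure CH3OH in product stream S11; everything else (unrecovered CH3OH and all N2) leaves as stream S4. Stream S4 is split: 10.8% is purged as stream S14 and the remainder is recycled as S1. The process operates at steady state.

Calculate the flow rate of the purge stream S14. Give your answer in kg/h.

331.2 kg/h

N2 enters only via S5 and leaves only via the purge: 1210×0.171 = 0.108×(N2 in S4), and the recovery unit passes all N2, so N2 in S8 = N2 in S4 = 1915.8 kg/h.
CH3OH in S8: m_A = 1210×0.829 + (1−0.108)·(1−0.433)·m_A, so m_A = 1003.1/0.4942 = 2029.6 kg/h.
S4 = (1−0.433)×2029.6 + 1915.8 = 3066.6 kg/h.
Purge S14 = 0.108×3066.6 = 331.19 kg/h.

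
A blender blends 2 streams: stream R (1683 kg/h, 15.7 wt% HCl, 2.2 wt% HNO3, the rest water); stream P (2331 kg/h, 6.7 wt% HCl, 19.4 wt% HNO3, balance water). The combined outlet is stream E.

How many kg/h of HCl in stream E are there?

420.4 kg/h

HCl out = HCl in = 1683×0.157 + 2331×0.067 = 420.41 kg/h.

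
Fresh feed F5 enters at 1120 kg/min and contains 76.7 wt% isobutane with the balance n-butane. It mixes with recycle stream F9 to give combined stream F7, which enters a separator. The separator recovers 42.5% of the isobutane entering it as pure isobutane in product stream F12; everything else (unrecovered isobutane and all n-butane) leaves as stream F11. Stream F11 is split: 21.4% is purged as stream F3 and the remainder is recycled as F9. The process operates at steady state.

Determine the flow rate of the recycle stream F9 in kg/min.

n-butane enters only via F5 and leaves only via the purge: 1120×0.233 = 0.214×(n-butane in F11), and the separator passes all n-butane, so n-butane in F7 = n-butane in F11 = 1219.4 kg/min.
isobutane in F7: m_A = 1120×0.767 + (1−0.214)·(1−0.425)·m_A, so m_A = 859.04/0.5481 = 1567.4 kg/min.
F11 = (1−0.425)×1567.4 + 1219.4 = 2120.7 kg/min.
Recycle F9 = (1−0.214)×2120.7 = 1666.9 kg/min.

1667 kg/min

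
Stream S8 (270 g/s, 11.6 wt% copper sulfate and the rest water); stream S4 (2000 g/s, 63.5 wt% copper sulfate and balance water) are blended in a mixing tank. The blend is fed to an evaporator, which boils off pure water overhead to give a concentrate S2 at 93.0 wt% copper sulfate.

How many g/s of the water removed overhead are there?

870.7 g/s

copper sulfate entering = 270×0.116 + 2000×0.635 = 1301.3 g/s.
All copper sulfate reports to S2, so S2 = 1301.3/0.930 = 1399.3 g/s.
Total feed = 2270 g/s; overhead = 2270 − 1399.3 = 870.73 g/s.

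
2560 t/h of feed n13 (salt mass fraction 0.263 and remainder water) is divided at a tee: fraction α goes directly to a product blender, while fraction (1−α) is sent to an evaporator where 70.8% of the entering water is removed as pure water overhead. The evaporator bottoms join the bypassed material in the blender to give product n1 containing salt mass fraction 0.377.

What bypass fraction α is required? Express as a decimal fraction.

All 2560×0.263 = 673.28 t/h of salt reaches n1, so n1 = 673.28/0.377 = 1785.9 t/h and vapour = 774.11 t/h.
The evaporator receives (1−α)·2560 of feed at 0.737 water and removes 0.708 of that water:
0.708×0.737×(1−α)×2560 = 774.11
(1−α) = 774.11/1335.8 = 0.5795;  α = 0.4205.

0.420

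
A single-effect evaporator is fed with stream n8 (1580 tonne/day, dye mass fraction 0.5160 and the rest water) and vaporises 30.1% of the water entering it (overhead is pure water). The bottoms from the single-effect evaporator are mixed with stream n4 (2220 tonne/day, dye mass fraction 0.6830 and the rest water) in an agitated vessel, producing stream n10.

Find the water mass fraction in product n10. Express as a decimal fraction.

0.3469

Vapour removed = 0.301×0.484×1580 = 230.18 tonne/day; concentrate = 1349.8 tonne/day.
water reaching the mixer = 534.54 (from concentrate) + 2220×0.317 = 1238.3 tonne/day.
Product flow = 1349.8 + 2220 = 3569.8 tonne/day; water fraction = 0.3469.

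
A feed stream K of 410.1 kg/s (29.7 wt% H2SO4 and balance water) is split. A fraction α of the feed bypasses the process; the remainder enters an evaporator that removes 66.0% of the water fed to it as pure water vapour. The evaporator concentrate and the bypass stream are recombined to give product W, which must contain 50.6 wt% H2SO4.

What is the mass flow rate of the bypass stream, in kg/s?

45.02 kg/s

All 410.1×0.297 = 121.8 kg/s of H2SO4 reaches W, so W = 121.8/0.506 = 240.71 kg/s and vapour = 169.39 kg/s.
The evaporator receives (1−α)·410.1 of feed at 0.703 water and removes 0.660 of that water:
0.660×0.703×(1−α)×410.1 = 169.39
(1−α) = 169.39/190.28 = 0.8902;  α = 0.1098.
Bypass flow = 0.1098×410.1 = 45.021 kg/s.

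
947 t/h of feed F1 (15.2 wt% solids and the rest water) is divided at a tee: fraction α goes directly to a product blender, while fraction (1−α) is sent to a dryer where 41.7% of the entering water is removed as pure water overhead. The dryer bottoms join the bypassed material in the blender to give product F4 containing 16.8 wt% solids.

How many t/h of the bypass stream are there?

691.9 t/h

All 947×0.152 = 143.94 t/h of solids reaches F4, so F4 = 143.94/0.168 = 856.81 t/h and vapour = 90.19 t/h.
The evaporator receives (1−α)·947 of feed at 0.848 water and removes 0.417 of that water:
0.417×0.848×(1−α)×947 = 90.19
(1−α) = 90.19/334.87 = 0.2693;  α = 0.7307.
Bypass flow = 0.7307×947 = 691.95 t/h.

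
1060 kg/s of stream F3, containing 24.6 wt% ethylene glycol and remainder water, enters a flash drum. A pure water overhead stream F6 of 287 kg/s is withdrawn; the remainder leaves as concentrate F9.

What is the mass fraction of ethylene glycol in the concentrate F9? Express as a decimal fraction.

ethylene glycol is not removed: 1060×0.246 = 260.76 kg/s of ethylene glycol enters F9.
Concentrate = 1060 − 287 = 773 kg/s.
Mass fraction = 260.76/773 = 0.337.

0.337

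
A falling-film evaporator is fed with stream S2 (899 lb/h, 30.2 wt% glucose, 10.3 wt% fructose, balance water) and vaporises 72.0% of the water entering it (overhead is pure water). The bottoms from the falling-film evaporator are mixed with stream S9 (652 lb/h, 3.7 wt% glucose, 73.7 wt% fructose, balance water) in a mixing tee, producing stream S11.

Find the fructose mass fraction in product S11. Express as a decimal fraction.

0.492

Vapour removed = 0.720×0.595×899 = 385.13 lb/h; concentrate = 513.87 lb/h.
fructose reaching the mixer = 92.597 (from concentrate) + 652×0.737 = 573.12 lb/h.
Product flow = 513.87 + 652 = 1165.9 lb/h; fructose fraction = 0.492.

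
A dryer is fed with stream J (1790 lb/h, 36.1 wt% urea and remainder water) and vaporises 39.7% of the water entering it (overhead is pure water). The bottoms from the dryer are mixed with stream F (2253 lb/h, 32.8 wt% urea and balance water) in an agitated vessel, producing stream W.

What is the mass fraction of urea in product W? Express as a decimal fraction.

Vapour removed = 0.397×0.639×1790 = 454.09 lb/h; concentrate = 1335.9 lb/h.
urea reaching the mixer = 646.19 (from concentrate) + 2253×0.328 = 1385.2 lb/h.
Product flow = 1335.9 + 2253 = 3588.9 lb/h; urea fraction = 0.386.

0.386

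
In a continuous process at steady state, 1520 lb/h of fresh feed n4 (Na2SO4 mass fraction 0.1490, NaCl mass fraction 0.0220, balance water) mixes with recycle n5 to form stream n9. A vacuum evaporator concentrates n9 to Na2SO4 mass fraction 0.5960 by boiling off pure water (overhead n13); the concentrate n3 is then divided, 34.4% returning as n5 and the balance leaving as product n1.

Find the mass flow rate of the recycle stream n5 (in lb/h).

199.3 lb/h

Overall Na2SO4 balance (none leaves overhead): Na2SO4 in fresh feed = Na2SO4 in product, i.e. 1520×0.149 = (1−0.344)·n3·0.596.
n3 = 226.48/(0.596×0.656) = 579.27 lb/h.
Recycle n5 = 0.344×579.27 = 199.27 lb/h.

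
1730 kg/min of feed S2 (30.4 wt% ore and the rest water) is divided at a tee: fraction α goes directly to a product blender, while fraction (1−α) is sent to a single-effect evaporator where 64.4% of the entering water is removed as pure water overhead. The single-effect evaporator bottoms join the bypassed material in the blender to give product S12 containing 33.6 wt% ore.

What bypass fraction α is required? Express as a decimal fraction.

0.788

All 1730×0.304 = 525.92 kg/min of ore reaches S12, so S12 = 525.92/0.336 = 1565.2 kg/min and vapour = 164.76 kg/min.
The evaporator receives (1−α)·1730 of feed at 0.696 water and removes 0.644 of that water:
0.644×0.696×(1−α)×1730 = 164.76
(1−α) = 164.76/775.43 = 0.2125;  α = 0.7875.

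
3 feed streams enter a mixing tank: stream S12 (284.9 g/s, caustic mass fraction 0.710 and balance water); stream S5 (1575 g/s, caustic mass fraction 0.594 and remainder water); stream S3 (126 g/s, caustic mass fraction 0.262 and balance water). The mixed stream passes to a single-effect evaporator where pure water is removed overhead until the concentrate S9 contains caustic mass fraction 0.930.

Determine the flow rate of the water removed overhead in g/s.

caustic entering = 284.9×0.710 + 1575×0.594 + 126×0.262 = 1170.8 g/s.
All caustic reports to S9, so S9 = 1170.8/0.930 = 1259 g/s.
Total feed = 1985.9 g/s; overhead = 1985.9 − 1259 = 726.93 g/s.

726.9 g/s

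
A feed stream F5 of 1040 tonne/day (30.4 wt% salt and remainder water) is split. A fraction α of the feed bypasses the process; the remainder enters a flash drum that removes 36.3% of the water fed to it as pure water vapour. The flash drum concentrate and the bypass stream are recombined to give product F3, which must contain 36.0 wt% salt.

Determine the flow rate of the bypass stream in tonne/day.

All 1040×0.304 = 316.16 tonne/day of salt reaches F3, so F3 = 316.16/0.360 = 878.22 tonne/day and vapour = 161.78 tonne/day.
The evaporator receives (1−α)·1040 of feed at 0.696 water and removes 0.363 of that water:
0.363×0.696×(1−α)×1040 = 161.78
(1−α) = 161.78/262.75 = 0.6157;  α = 0.3843.
Bypass flow = 0.3843×1040 = 399.67 tonne/day.

399.7 tonne/day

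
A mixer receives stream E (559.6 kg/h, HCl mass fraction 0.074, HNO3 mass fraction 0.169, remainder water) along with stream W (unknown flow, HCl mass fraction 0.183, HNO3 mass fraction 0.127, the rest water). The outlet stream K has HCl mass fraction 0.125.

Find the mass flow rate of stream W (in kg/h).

492.1 kg/h

Let W be the unknown flow. Total out = 559.6 + W.
HCl balance: 41.41 + 0.183·W = 0.125·(559.6 + W)
(0.183 − 0.125)·W = 0.125×559.6 − 41.41 = 28.54
W = 28.54 / 0.058 = 492.06 kg/h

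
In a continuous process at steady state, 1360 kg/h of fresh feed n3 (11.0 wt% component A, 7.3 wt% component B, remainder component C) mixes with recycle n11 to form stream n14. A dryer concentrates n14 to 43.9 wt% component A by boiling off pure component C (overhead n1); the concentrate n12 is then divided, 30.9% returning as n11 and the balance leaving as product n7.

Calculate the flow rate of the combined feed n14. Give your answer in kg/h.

Overall component A balance (none leaves overhead): component A in fresh feed = component A in product, i.e. 1360×0.110 = (1−0.309)·n12·0.439.
n12 = 149.6/(0.439×0.691) = 493.16 kg/h.
Recycle n11 = 0.309×493.16 = 152.39 kg/h.
Combined feed n14 = 1360 + 152.39 = 1512.4 kg/h.

1512 kg/h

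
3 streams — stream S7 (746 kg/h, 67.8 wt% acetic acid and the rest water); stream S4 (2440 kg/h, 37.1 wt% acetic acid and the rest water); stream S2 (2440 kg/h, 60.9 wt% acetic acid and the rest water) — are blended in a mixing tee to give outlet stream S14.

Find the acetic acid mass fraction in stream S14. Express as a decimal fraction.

Total flow out = 746 + 2440 + 2440 = 5626 kg/h.
acetic acid in = 746×0.678 + 2440×0.371 + 2440×0.609 = 2897 kg/h.
acetic acid mass fraction in S14 = 2897/5626 = 0.5149.

0.5149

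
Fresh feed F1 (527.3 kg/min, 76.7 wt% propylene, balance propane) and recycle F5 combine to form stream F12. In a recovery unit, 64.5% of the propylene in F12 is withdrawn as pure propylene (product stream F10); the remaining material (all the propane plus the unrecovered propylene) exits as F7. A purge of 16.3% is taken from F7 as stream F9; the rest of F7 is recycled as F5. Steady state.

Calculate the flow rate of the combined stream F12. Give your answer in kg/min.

1329 kg/min

propane enters only via F1 and leaves only via the purge: 527.3×0.233 = 0.163×(propane in F7), and the recovery unit passes all propane, so propane in F12 = propane in F7 = 753.75 kg/min.
propylene in F12: m_A = 527.3×0.767 + (1−0.163)·(1−0.645)·m_A, so m_A = 404.44/0.7029 = 575.42 kg/min.
F12 = 575.42 + 753.75 = 1329.2 kg/min.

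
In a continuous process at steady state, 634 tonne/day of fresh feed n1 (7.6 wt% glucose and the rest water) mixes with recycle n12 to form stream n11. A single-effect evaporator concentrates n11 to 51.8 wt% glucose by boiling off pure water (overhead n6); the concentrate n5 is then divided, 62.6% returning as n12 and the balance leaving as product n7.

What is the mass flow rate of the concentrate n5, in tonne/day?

Overall glucose balance (none leaves overhead): glucose in fresh feed = glucose in product, i.e. 634×0.076 = (1−0.626)·n5·0.518.
n5 = 48.184/(0.518×0.374) = 248.71 tonne/day.

248.7 tonne/day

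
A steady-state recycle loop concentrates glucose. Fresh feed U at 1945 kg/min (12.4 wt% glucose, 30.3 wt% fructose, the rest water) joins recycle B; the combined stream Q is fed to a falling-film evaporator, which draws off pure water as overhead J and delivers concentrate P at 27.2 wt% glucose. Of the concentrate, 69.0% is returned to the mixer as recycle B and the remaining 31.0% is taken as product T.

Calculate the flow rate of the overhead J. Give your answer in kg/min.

Overall glucose balance (none leaves overhead): glucose in fresh feed = glucose in product, i.e. 1945×0.124 = (1−0.690)·P·0.272.
P = 241.18/(0.272×0.310) = 2860.3 kg/min.
Recycle B = 0.690×2860.3 = 1973.6 kg/min.
Combined feed Q = 1945 + 1973.6 = 3918.6 kg/min.
Overhead J = Q − P = 3918.6 − 2860.3 = 1058.3 kg/min.

1058 kg/min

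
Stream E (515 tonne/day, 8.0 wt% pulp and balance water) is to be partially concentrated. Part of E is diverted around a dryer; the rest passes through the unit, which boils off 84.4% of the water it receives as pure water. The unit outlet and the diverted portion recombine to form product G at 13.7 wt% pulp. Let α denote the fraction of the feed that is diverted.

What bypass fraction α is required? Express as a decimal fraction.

0.464

All 515×0.080 = 41.2 tonne/day of pulp reaches G, so G = 41.2/0.137 = 300.73 tonne/day and vapour = 214.27 tonne/day.
The evaporator receives (1−α)·515 of feed at 0.920 water and removes 0.844 of that water:
0.844×0.920×(1−α)×515 = 214.27
(1−α) = 214.27/399.89 = 0.5358;  α = 0.4642.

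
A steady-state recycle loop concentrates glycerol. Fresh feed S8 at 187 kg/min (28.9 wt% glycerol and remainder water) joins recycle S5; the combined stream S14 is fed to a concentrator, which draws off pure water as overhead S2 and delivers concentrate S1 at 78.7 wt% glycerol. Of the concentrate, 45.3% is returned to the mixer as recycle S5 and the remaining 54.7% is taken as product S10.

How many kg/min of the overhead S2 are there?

118.3 kg/min

Overall glycerol balance (none leaves overhead): glycerol in fresh feed = glycerol in product, i.e. 187×0.289 = (1−0.453)·S1·0.787.
S1 = 54.043/(0.787×0.547) = 125.54 kg/min.
Recycle S5 = 0.453×125.54 = 56.869 kg/min.
Combined feed S14 = 187 + 56.869 = 243.87 kg/min.
Overhead S2 = S14 − S1 = 243.87 − 125.54 = 118.33 kg/min.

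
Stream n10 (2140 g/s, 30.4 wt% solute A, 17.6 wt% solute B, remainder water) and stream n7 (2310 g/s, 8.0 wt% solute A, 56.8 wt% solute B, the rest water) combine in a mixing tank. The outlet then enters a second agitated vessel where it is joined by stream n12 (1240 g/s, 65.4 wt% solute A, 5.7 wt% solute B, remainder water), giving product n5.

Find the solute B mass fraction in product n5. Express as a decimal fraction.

0.3092

Overall, product flow = 5690 g/s.
solute B in = 2140×0.176 + 2310×0.568 + 1240×0.057 = 1759.4 g/s.
solute B fraction in n5 = 0.3092.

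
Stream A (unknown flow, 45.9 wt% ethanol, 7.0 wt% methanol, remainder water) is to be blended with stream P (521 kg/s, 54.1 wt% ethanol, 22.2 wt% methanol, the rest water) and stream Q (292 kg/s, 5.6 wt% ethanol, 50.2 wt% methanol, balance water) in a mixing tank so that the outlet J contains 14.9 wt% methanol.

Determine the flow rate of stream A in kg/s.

1786 kg/s

Let A be the unknown flow. Total out = 813 + A.
methanol balance: 262.25 + 0.070·A = 0.149·(813 + A)
(0.070 − 0.149)·A = 0.149×813 − 262.25 = -141.11
A = -141.11 / -0.079 = 1786.2 kg/s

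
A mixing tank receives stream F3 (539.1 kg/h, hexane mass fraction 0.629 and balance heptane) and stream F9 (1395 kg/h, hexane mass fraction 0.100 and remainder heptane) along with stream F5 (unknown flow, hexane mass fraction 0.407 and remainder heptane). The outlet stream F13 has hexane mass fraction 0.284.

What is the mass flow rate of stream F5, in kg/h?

574.7 kg/h

Let F5 be the unknown flow. Total out = 1934.1 + F5.
hexane balance: 478.59 + 0.407·F5 = 0.284·(1934.1 + F5)
(0.407 − 0.284)·F5 = 0.284×1934.1 − 478.59 = 70.69
F5 = 70.69 / 0.123 = 574.72 kg/h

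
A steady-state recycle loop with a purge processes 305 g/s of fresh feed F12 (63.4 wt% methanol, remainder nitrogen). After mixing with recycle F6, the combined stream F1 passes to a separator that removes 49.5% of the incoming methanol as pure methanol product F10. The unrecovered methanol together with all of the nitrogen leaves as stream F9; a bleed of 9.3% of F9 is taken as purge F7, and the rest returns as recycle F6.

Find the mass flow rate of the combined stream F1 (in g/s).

nitrogen enters only via F12 and leaves only via the purge: 305×0.366 = 0.093×(nitrogen in F9), and the separator passes all nitrogen, so nitrogen in F1 = nitrogen in F9 = 1200.3 g/s.
methanol in F1: m_A = 305×0.634 + (1−0.093)·(1−0.495)·m_A, so m_A = 193.37/0.5420 = 356.79 g/s.
F1 = 356.79 + 1200.3 = 1557.1 g/s.

1557 g/s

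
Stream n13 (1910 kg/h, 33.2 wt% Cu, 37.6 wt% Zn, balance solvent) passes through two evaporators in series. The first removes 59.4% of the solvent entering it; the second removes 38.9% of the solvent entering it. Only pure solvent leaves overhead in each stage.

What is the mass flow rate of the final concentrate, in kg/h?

1491 kg/h

solvent in feed = 1910×0.292 = 557.72 kg/h.
After stage 1: solvent left = (1−0.594)×557.72 = 226.43; stream total = 1578.7 kg/h.
After stage 2: solvent left = (1−0.389)×226.43 = 138.35; final concentrate = 1490.6 kg/h.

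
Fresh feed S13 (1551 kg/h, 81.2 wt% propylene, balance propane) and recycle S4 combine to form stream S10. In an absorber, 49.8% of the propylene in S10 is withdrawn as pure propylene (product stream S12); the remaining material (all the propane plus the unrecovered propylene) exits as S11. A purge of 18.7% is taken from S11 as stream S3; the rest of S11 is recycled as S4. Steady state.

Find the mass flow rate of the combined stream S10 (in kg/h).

3687 kg/h

propane enters only via S13 and leaves only via the purge: 1551×0.188 = 0.187×(propane in S11), and the absorber passes all propane, so propane in S10 = propane in S11 = 1559.3 kg/h.
propylene in S10: m_A = 1551×0.812 + (1−0.187)·(1−0.498)·m_A, so m_A = 1259.4/0.5919 = 2127.8 kg/h.
S10 = 2127.8 + 1559.3 = 3687.1 kg/h.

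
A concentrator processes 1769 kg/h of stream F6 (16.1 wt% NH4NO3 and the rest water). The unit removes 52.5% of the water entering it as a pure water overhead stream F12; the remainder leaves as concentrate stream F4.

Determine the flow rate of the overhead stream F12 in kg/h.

water entering = 1769×0.839 = 1484.2 kg/h; overhead removed = 0.525×1484.2 = 779.2 kg/h.

779.2 kg/h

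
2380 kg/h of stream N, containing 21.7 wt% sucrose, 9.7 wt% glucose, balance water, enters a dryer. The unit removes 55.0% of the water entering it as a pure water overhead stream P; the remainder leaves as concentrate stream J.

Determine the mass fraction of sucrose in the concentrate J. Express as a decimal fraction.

sucrose is not removed: 2380×0.217 = 516.46 kg/h of sucrose enters J.
water entering = 2380×0.686 = 1632.7 kg/h; overhead removed = 0.550×1632.7 = 897.97 kg/h.
Concentrate = 2380 − 897.97 = 1482 kg/h.
Mass fraction = 516.46/1482 = 0.3485.

0.3485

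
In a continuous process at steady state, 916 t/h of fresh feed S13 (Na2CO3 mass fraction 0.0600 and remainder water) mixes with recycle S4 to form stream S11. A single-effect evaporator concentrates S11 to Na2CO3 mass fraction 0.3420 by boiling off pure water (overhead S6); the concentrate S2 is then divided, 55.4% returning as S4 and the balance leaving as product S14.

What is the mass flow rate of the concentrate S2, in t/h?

360.3 t/h

Overall Na2CO3 balance (none leaves overhead): Na2CO3 in fresh feed = Na2CO3 in product, i.e. 916×0.060 = (1−0.554)·S2·0.342.
S2 = 54.96/(0.342×0.446) = 360.32 t/h.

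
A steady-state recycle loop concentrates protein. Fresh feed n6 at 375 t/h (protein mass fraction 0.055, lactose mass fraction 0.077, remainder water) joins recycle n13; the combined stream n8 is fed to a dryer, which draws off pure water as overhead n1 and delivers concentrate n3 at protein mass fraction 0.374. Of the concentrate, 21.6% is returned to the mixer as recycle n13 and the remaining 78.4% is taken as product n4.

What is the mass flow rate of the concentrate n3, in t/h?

70.34 t/h

Overall protein balance (none leaves overhead): protein in fresh feed = protein in product, i.e. 375×0.055 = (1−0.216)·n3·0.374.
n3 = 20.625/(0.374×0.784) = 70.341 t/h.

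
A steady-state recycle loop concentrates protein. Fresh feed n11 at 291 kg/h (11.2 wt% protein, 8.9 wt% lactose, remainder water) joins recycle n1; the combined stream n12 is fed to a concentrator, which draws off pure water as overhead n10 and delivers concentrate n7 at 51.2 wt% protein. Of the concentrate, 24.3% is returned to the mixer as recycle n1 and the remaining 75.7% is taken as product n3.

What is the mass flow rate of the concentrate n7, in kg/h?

84.09 kg/h

Overall protein balance (none leaves overhead): protein in fresh feed = protein in product, i.e. 291×0.112 = (1−0.243)·n7·0.512.
n7 = 32.592/(0.512×0.757) = 84.09 kg/h.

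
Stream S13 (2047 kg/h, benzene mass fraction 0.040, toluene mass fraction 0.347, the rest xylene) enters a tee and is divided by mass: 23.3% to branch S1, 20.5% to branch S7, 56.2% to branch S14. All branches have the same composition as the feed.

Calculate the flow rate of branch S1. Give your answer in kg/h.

477 kg/h

Branch S1 flow = 0.233×2047 = 476.95 kg/h.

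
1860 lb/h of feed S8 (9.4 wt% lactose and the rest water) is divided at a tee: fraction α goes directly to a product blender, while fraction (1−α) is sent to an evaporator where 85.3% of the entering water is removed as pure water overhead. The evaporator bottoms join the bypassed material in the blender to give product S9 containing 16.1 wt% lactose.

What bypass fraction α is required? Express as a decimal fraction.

All 1860×0.094 = 174.84 lb/h of lactose reaches S9, so S9 = 174.84/0.161 = 1086 lb/h and vapour = 774.04 lb/h.
The evaporator receives (1−α)·1860 of feed at 0.906 water and removes 0.853 of that water:
0.853×0.906×(1−α)×1860 = 774.04
(1−α) = 774.04/1437.4 = 0.5385;  α = 0.4615.

0.462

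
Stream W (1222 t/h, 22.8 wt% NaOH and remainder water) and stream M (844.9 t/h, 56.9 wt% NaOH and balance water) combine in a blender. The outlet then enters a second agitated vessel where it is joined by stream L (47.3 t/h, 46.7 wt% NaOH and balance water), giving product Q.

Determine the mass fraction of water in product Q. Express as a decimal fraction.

Overall, product flow = 2114.2 t/h.
water in = 1222×0.772 + 844.9×0.431 + 47.3×0.533 = 1332.7 t/h.
water fraction in Q = 0.630.

0.630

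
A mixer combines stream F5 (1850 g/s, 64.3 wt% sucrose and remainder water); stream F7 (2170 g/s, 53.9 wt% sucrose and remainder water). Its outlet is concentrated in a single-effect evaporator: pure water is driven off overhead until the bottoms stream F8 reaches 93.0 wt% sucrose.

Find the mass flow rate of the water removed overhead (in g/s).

1483 g/s

sucrose entering = 1850×0.643 + 2170×0.539 = 2359.2 g/s.
All sucrose reports to F8, so F8 = 2359.2/0.930 = 2536.8 g/s.
Total feed = 4020 g/s; overhead = 4020 − 2536.8 = 1483.2 g/s.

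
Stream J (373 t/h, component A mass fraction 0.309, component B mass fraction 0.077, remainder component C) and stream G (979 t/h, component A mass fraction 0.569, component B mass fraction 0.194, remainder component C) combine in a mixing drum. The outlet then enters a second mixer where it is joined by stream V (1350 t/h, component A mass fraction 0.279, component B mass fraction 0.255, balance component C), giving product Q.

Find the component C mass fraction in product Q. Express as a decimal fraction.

0.403

Overall, product flow = 2702 t/h.
component C in = 373×0.614 + 979×0.237 + 1350×0.466 = 1090.1 t/h.
component C fraction in Q = 0.403.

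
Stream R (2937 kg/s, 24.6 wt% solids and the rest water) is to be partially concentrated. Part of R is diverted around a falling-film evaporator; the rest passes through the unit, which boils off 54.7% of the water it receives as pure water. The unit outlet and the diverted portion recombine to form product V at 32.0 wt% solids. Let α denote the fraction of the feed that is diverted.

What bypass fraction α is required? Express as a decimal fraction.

All 2937×0.246 = 722.5 kg/s of solids reaches V, so V = 722.5/0.320 = 2257.8 kg/s and vapour = 679.18 kg/s.
The evaporator receives (1−α)·2937 of feed at 0.754 water and removes 0.547 of that water:
0.547×0.754×(1−α)×2937 = 679.18
(1−α) = 679.18/1211.3 = 0.5607;  α = 0.4393.

0.439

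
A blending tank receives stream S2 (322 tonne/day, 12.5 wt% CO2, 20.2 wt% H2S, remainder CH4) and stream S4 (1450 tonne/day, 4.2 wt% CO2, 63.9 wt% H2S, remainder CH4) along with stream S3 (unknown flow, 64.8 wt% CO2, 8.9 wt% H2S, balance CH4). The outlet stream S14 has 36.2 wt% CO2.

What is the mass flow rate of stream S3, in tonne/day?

1889 tonne/day

Let S3 be the unknown flow. Total out = 1772 + S3.
CO2 balance: 101.15 + 0.648·S3 = 0.362·(1772 + S3)
(0.648 − 0.362)·S3 = 0.362×1772 − 101.15 = 540.31
S3 = 540.31 / 0.286 = 1889.2 tonne/day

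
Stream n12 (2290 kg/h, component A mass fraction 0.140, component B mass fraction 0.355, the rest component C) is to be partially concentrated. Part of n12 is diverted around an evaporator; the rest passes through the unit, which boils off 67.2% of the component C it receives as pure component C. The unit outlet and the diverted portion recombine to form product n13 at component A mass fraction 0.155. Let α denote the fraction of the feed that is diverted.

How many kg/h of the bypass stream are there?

1637 kg/h

All 2290×0.140 = 320.6 kg/h of component A reaches n13, so n13 = 320.6/0.155 = 2068.4 kg/h and vapour = 221.61 kg/h.
The evaporator receives (1−α)·2290 of feed at 0.505 component C and removes 0.672 of that component C:
0.672×0.505×(1−α)×2290 = 221.61
(1−α) = 221.61/777.13 = 0.2852;  α = 0.7148.
Bypass flow = 0.7148×2290 = 1637 kg/h.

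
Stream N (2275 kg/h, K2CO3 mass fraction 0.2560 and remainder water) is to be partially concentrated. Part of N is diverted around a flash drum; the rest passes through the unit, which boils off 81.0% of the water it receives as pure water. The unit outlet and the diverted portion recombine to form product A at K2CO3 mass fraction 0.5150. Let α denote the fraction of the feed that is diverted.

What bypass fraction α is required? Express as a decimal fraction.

All 2275×0.256 = 582.4 kg/h of K2CO3 reaches A, so A = 582.4/0.515 = 1130.9 kg/h and vapour = 1144.1 kg/h.
The evaporator receives (1−α)·2275 of feed at 0.744 water and removes 0.810 of that water:
0.810×0.744×(1−α)×2275 = 1144.1
(1−α) = 1144.1/1371 = 0.8345;  α = 0.1655.

0.165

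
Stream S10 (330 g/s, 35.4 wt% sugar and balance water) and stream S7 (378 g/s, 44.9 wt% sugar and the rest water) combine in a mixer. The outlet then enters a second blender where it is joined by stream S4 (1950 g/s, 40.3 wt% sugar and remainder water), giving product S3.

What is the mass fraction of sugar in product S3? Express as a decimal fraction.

0.403

Overall, product flow = 2658 g/s.
sugar in = 330×0.354 + 378×0.449 + 1950×0.403 = 1072.4 g/s.
sugar fraction in S3 = 0.403.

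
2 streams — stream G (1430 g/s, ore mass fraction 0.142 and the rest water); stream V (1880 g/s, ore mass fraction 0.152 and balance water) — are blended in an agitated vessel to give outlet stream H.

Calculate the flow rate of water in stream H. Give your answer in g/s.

water out = water in = 1430×0.858 + 1880×0.848 = 2821.2 g/s.

2821 g/s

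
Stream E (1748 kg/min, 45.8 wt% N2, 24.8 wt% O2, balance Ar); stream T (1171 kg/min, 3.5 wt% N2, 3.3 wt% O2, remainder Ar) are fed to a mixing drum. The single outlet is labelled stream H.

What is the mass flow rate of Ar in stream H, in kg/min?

Ar out = Ar in = 1748×0.294 + 1171×0.932 = 1605.3 kg/min.

1605 kg/min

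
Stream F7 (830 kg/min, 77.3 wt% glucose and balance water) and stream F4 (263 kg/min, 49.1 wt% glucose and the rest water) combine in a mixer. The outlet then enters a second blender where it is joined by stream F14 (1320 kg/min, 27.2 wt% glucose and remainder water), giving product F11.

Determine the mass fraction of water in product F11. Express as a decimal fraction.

Overall, product flow = 2413 kg/min.
water in = 830×0.227 + 263×0.509 + 1320×0.728 = 1283.2 kg/min.
water fraction in F11 = 0.532.

0.532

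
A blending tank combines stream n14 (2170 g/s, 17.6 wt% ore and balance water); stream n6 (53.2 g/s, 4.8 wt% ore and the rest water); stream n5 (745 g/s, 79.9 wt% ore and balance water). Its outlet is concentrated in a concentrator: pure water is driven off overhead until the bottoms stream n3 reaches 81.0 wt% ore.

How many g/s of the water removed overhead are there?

ore entering = 2170×0.176 + 53.2×0.048 + 745×0.799 = 979.73 g/s.
All ore reports to n3, so n3 = 979.73/0.810 = 1209.5 g/s.
Total feed = 2968.2 g/s; overhead = 2968.2 − 1209.5 = 1758.7 g/s.

1759 g/s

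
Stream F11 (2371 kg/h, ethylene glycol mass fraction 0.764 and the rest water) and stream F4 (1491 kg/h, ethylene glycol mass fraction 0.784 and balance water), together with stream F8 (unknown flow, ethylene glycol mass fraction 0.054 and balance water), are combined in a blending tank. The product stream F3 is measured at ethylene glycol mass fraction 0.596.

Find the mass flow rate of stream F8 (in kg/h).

Let F8 be the unknown flow. Total out = 3862 + F8.
ethylene glycol balance: 2980.4 + 0.054·F8 = 0.596·(3862 + F8)
(0.054 − 0.596)·F8 = 0.596×3862 − 2980.4 = -678.64
F8 = -678.64 / -0.542 = 1252.1 kg/h

1252 kg/h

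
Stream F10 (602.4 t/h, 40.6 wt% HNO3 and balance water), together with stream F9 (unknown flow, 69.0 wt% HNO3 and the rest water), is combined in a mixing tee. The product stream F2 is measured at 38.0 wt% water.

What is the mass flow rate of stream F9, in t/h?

Let F9 be the unknown flow. Total out = 602.4 + F9.
water balance: 357.83 + 0.310·F9 = 0.380·(602.4 + F9)
(0.310 − 0.380)·F9 = 0.380×602.4 − 357.83 = -128.91
F9 = -128.91 / -0.070 = 1841.6 t/h

1842 t/h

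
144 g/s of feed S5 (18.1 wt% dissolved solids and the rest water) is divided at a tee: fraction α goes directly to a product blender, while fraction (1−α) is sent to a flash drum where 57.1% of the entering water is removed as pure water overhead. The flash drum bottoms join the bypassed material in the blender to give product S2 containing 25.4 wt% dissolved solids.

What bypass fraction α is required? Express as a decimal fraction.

0.385

All 144×0.181 = 26.064 g/s of dissolved solids reaches S2, so S2 = 26.064/0.254 = 102.61 g/s and vapour = 41.386 g/s.
The evaporator receives (1−α)·144 of feed at 0.819 water and removes 0.571 of that water:
0.571×0.819×(1−α)×144 = 41.386
(1−α) = 41.386/67.341 = 0.6146;  α = 0.3854.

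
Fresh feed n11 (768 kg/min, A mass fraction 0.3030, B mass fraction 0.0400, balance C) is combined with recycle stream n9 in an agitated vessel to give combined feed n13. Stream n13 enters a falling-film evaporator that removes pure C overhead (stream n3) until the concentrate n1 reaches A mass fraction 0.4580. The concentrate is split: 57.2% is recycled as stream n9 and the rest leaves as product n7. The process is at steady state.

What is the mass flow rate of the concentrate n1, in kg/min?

Overall A balance (none leaves overhead): A in fresh feed = A in product, i.e. 768×0.303 = (1−0.572)·n1·0.458.
n1 = 232.7/(0.458×0.428) = 1187.1 kg/min.

1187 kg/min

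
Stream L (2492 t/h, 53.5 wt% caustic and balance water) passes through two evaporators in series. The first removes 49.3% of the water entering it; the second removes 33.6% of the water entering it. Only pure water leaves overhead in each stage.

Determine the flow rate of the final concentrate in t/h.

water in feed = 2492×0.465 = 1158.8 t/h.
After stage 1: water left = (1−0.493)×1158.8 = 587.5; stream total = 1920.7 t/h.
After stage 2: water left = (1−0.336)×587.5 = 390.1; final concentrate = 1723.3 t/h.

1723 t/h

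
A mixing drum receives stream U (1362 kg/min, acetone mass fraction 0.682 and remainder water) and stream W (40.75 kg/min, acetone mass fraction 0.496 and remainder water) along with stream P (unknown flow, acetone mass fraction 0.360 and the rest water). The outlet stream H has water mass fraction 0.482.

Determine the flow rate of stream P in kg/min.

Let P be the unknown flow. Total out = 1402.8 + P.
water balance: 453.65 + 0.640·P = 0.482·(1402.8 + P)
(0.640 − 0.482)·P = 0.482×1402.8 − 453.65 = 222.47
P = 222.47 / 0.158 = 1408 kg/min

1408 kg/min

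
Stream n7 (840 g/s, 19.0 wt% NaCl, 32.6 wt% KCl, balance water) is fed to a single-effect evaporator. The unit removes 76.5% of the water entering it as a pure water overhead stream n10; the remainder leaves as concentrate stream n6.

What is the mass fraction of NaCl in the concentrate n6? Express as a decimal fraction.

NaCl is not removed: 840×0.190 = 159.6 g/s of NaCl enters n6.
water entering = 840×0.484 = 406.56 g/s; overhead removed = 0.765×406.56 = 311.02 g/s.
Concentrate = 840 − 311.02 = 528.98 g/s.
Mass fraction = 159.6/528.98 = 0.302.

0.302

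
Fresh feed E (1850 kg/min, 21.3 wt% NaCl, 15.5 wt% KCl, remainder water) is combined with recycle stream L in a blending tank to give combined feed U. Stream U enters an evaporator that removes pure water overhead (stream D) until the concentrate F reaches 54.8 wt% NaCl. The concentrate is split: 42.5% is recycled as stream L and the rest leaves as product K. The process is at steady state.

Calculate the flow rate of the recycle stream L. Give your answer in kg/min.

Overall NaCl balance (none leaves overhead): NaCl in fresh feed = NaCl in product, i.e. 1850×0.213 = (1−0.425)·F·0.548.
F = 394.05/(0.548×0.575) = 1250.6 kg/min.
Recycle L = 0.425×1250.6 = 531.49 kg/min.

531.5 kg/min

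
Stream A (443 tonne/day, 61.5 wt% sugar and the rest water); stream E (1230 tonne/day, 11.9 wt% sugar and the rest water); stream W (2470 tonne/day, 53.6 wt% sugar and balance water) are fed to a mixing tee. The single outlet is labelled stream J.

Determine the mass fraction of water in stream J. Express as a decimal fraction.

Total flow out = 443 + 1230 + 2470 = 4143 tonne/day.
water in = 443×0.385 + 1230×0.881 + 2470×0.464 = 2400.3 tonne/day.
water mass fraction in J = 2400.3/4143 = 0.579.

0.579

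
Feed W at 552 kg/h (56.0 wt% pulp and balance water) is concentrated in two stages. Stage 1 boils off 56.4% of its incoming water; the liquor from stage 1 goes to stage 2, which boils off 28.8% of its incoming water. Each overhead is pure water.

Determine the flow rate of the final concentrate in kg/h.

water in feed = 552×0.440 = 242.88 kg/h.
After stage 1: water left = (1−0.564)×242.88 = 105.9; stream total = 415.02 kg/h.
After stage 2: water left = (1−0.288)×105.9 = 75.398; final concentrate = 384.52 kg/h.

384.5 kg/h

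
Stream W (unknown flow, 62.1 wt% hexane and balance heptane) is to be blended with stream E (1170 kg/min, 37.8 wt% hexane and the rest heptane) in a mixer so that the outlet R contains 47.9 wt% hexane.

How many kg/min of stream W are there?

832.2 kg/min

Let W be the unknown flow. Total out = 1170 + W.
hexane balance: 442.26 + 0.621·W = 0.479·(1170 + W)
(0.621 − 0.479)·W = 0.479×1170 − 442.26 = 118.17
W = 118.17 / 0.142 = 832.18 kg/min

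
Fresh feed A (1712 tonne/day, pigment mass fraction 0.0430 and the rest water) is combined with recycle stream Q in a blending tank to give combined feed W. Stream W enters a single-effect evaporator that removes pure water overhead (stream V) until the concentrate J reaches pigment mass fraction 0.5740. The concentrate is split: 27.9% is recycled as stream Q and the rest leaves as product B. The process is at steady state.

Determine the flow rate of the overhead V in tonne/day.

1584 tonne/day

Overall pigment balance (none leaves overhead): pigment in fresh feed = pigment in product, i.e. 1712×0.043 = (1−0.279)·J·0.574.
J = 73.616/(0.574×0.721) = 177.88 tonne/day.
Recycle Q = 0.279×177.88 = 49.628 tonne/day.
Combined feed W = 1712 + 49.628 = 1761.6 tonne/day.
Overhead V = W − J = 1761.6 − 177.88 = 1583.7 tonne/day.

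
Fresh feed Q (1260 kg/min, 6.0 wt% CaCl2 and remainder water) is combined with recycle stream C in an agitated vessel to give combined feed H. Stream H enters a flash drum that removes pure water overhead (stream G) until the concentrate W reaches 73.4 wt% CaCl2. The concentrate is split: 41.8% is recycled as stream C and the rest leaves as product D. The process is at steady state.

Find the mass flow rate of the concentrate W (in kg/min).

177 kg/min

Overall CaCl2 balance (none leaves overhead): CaCl2 in fresh feed = CaCl2 in product, i.e. 1260×0.060 = (1−0.418)·W·0.734.
W = 75.6/(0.734×0.582) = 176.97 kg/min.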